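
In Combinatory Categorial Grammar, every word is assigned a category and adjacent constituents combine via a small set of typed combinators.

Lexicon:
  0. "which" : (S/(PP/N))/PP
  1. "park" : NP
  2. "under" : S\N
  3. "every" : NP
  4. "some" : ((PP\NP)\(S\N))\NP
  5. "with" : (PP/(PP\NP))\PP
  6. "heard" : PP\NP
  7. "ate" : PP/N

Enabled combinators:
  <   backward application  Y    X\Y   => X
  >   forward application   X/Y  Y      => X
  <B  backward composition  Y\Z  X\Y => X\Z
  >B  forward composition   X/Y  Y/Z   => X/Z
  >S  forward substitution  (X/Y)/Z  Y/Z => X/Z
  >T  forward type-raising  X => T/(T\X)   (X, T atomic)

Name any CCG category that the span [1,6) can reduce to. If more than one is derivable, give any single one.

[0,8] S   >
  [0,7] S/(PP/N)   >
    [0,1] "which" : (S/(PP/N))/PP
    [1,7] PP   >
      [1,6] PP/(PP\NP)   <
        [1,5] PP   <
          [1,2] "park" : NP
          [2,5] PP\NP   <
            [2,3] "under" : S\N
            [3,5] (PP\NP)\(S\N)   <
              [3,4] "every" : NP
              [4,5] "some" : ((PP\NP)\(S\N))\NP
        [5,6] "with" : (PP/(PP\NP))\PP
      [6,7] "heard" : PP\NP
  [7,8] "ate" : PP/N

PP/(PP\NP)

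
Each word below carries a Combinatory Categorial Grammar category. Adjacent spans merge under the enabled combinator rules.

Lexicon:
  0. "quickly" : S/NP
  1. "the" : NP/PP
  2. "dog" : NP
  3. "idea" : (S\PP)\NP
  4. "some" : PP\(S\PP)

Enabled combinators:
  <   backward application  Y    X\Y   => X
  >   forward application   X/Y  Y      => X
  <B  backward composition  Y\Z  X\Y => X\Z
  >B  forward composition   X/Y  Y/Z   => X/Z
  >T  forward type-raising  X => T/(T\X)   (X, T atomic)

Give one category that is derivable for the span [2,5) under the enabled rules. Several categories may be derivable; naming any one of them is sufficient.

PP

[0,5] S   >
  [0,2] S/PP   >B
    [0,1] "quickly" : S/NP
    [1,2] "the" : NP/PP
  [2,5] PP   <
    [2,4] S\PP   <
      [2,3] "dog" : NP
      [3,4] "idea" : (S\PP)\NP
    [4,5] "some" : PP\(S\PP)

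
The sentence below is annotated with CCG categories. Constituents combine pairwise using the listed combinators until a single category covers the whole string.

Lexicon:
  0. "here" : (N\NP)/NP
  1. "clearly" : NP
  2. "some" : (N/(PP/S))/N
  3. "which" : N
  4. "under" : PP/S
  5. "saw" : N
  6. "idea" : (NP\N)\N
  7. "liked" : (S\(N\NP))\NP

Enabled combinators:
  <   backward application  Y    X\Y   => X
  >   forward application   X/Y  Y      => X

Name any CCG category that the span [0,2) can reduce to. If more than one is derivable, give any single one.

N\NP

[0,8] S   <
  [0,2] N\NP   >
    [0,1] "here" : (N\NP)/NP
    [1,2] "clearly" : NP
  [2,8] S\(N\NP)   <
    [2,7] NP   <
      [2,5] N   >
        [2,4] N/(PP/S)   >
          [2,3] "some" : (N/(PP/S))/N
          [3,4] "which" : N
        [4,5] "under" : PP/S
      [5,7] NP\N   <
        [5,6] "saw" : N
        [6,7] "idea" : (NP\N)\N
    [7,8] "liked" : (S\(N\NP))\NP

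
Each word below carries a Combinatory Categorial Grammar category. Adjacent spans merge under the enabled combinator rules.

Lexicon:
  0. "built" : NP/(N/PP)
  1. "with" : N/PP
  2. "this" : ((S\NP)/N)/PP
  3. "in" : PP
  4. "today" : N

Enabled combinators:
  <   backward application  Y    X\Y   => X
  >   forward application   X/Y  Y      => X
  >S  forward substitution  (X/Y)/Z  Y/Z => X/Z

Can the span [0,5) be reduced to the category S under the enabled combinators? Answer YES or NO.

YES

[0,5] S   <
  [0,2] NP   >
    [0,1] "built" : NP/(N/PP)
    [1,2] "with" : N/PP
  [2,5] S\NP   >
    [2,4] (S\NP)/N   >
      [2,3] "this" : ((S\NP)/N)/PP
      [3,4] "in" : PP
    [4,5] "today" : N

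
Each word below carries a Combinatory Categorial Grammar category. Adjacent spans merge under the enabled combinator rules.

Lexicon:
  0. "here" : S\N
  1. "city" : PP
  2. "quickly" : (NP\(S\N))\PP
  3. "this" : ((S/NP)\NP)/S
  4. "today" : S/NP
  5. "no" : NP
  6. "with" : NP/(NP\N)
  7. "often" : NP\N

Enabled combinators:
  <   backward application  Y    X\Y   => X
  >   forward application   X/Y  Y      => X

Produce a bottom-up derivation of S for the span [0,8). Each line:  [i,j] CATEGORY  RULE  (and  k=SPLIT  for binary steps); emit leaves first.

[0,8] S   >
  [0,6] S/NP   <
    [0,3] NP   <
      [0,1] "here" : S\N
      [1,3] NP\(S\N)   <
        [1,2] "city" : PP
        [2,3] "quickly" : (NP\(S\N))\PP
    [3,6] (S/NP)\NP   >
      [3,4] "this" : ((S/NP)\NP)/S
      [4,6] S   >
        [4,5] "today" : S/NP
        [5,6] "no" : NP
  [6,8] NP   >
    [6,7] "with" : NP/(NP\N)
    [7,8] "often" : NP\N

[0,1] S\N  lex  "here"
[1,2] PP  lex  "city"
[2,3] (NP\(S\N))\PP  lex  "quickly"
[1,3] NP\(S\N)  <  k=2
[0,3] NP  <  k=1
[3,4] ((S/NP)\NP)/S  lex  "this"
[4,5] S/NP  lex  "today"
[5,6] NP  lex  "no"
[4,6] S  >  k=5
[3,6] (S/NP)\NP  >  k=4
[0,6] S/NP  <  k=3
[6,7] NP/(NP\N)  lex  "with"
[7,8] NP\N  lex  "often"
[6,8] NP  >  k=7
[0,8] S  >  k=6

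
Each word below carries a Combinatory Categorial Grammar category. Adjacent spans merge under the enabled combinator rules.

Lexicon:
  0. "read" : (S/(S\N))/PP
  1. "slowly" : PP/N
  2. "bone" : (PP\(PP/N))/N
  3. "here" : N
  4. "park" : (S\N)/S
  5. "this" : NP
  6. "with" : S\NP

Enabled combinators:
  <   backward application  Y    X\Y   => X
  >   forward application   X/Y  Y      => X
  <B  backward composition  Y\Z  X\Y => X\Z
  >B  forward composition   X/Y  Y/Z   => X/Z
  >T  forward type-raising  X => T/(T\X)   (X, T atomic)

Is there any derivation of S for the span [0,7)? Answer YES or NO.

[0,7] S   >
  [0,4] S/(S\N)   >
    [0,1] "read" : (S/(S\N))/PP
    [1,4] PP   <
      [1,2] "slowly" : PP/N
      [2,4] PP\(PP/N)   >
        [2,3] "bone" : (PP\(PP/N))/N
        [3,4] "here" : N
  [4,7] S\N   >
    [4,5] "park" : (S\N)/S
    [5,7] S   <
      [5,6] "this" : NP
      [6,7] "with" : S\NP

YES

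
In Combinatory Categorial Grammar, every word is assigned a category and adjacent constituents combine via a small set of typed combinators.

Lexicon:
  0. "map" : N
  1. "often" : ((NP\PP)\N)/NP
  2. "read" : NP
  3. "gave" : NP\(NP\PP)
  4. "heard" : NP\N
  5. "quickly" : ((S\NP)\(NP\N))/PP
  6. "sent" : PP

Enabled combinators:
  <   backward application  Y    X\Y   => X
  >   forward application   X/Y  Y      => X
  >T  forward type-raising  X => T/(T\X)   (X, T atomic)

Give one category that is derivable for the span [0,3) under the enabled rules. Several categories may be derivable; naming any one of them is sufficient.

[0,7] S   <
  [0,4] NP   <
    [0,3] NP\PP   <
      [0,1] "map" : N
      [1,3] (NP\PP)\N   >
        [1,2] "often" : ((NP\PP)\N)/NP
        [2,3] "read" : NP
    [3,4] "gave" : NP\(NP\PP)
  [4,7] S\NP   <
    [4,5] "heard" : NP\N
    [5,7] (S\NP)\(NP\N)   >
      [5,6] "quickly" : ((S\NP)\(NP\N))/PP
      [6,7] "sent" : PP

NP\PP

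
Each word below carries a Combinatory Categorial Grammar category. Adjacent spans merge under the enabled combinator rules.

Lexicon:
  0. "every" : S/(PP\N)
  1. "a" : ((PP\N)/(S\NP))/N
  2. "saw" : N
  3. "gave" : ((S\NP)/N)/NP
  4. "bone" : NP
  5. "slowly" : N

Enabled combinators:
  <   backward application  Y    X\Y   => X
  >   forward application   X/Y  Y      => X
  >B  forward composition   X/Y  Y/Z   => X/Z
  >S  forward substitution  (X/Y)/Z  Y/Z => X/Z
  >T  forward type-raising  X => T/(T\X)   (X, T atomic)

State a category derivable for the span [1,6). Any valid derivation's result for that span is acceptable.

PP\N

[0,6] S   >
  [0,1] "every" : S/(PP\N)
  [1,6] PP\N   >
    [1,3] (PP\N)/(S\NP)   >
      [1,2] "a" : ((PP\N)/(S\NP))/N
      [2,3] "saw" : N
    [3,6] S\NP   >
      [3,5] (S\NP)/N   >
        [3,4] "gave" : ((S\NP)/N)/NP
        [4,5] "bone" : NP
      [5,6] "slowly" : N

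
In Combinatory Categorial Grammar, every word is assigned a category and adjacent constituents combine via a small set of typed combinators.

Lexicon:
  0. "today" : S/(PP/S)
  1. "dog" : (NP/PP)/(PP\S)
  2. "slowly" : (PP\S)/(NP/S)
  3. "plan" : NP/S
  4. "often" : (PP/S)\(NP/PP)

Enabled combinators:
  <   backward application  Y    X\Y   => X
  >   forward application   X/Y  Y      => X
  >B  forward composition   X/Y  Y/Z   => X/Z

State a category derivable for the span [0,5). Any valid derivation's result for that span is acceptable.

[0,5] S   >
  [0,1] "today" : S/(PP/S)
  [1,5] PP/S   <
    [1,4] NP/PP   >
      [1,2] "dog" : (NP/PP)/(PP\S)
      [2,4] PP\S   >
        [2,3] "slowly" : (PP\S)/(NP/S)
        [3,4] "plan" : NP/S
    [4,5] "often" : (PP/S)\(NP/PP)

S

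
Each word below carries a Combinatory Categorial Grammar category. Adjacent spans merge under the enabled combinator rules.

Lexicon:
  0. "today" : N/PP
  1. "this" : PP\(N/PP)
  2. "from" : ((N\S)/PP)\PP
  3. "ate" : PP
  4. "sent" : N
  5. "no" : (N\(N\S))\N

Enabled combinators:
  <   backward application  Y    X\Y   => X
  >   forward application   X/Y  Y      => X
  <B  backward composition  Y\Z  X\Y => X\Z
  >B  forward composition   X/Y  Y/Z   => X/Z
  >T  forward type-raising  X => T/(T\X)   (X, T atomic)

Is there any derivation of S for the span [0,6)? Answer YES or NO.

NO

N/PP PP\(N/PP) ((N\S)/PP)\PP PP N (N\(N\S))\N
CKY chart[0,6] = {N, N/(N\N), NP/(NP\N), PP/(PP\N), S/(S\N)}; S ∉ chart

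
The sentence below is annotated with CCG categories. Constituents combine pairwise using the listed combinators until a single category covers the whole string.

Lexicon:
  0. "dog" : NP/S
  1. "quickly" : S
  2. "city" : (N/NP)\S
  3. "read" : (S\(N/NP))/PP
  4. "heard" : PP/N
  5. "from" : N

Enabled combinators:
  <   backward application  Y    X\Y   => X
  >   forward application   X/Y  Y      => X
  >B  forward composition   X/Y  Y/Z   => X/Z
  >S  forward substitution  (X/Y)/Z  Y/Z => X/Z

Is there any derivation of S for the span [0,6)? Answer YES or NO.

NO

NP/S S (N/NP)\S (S\(N/NP))/PP PP/N N
CKY chart[0,6] = {NP}; S ∉ chart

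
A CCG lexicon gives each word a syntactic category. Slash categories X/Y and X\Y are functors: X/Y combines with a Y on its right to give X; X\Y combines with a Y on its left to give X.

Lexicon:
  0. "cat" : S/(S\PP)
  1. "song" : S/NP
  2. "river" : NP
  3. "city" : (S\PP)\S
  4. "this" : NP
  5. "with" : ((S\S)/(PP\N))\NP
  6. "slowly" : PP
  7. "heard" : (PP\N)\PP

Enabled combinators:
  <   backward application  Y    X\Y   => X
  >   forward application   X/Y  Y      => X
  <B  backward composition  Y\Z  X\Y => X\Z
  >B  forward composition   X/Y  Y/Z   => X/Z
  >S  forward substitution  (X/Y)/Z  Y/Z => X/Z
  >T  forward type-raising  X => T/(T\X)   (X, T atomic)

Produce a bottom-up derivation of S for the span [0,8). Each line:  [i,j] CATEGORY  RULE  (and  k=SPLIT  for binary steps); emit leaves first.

[0,8] S   >
  [0,1] "cat" : S/(S\PP)
  [1,8] S\PP   <B
    [1,4] S\PP   <
      [1,3] S   >
        [1,2] "song" : S/NP
        [2,3] "river" : NP
      [3,4] "city" : (S\PP)\S
    [4,8] S\S   >
      [4,6] (S\S)/(PP\N)   <
        [4,5] "this" : NP
        [5,6] "with" : ((S\S)/(PP\N))\NP
      [6,8] PP\N   <
        [6,7] "slowly" : PP
        [7,8] "heard" : (PP\N)\PP

[0,1] S/(S\PP)  lex  "cat"
[1,2] S/NP  lex  "song"
[2,3] NP  lex  "river"
[1,3] S  >  k=2
[3,4] (S\PP)\S  lex  "city"
[1,4] S\PP  <  k=3
[4,5] NP  lex  "this"
[5,6] ((S\S)/(PP\N))\NP  lex  "with"
[4,6] (S\S)/(PP\N)  <  k=5
[6,7] PP  lex  "slowly"
[7,8] (PP\N)\PP  lex  "heard"
[6,8] PP\N  <  k=7
[4,8] S\S  >  k=6
[1,8] S\PP  <B  k=4
[0,8] S  >  k=1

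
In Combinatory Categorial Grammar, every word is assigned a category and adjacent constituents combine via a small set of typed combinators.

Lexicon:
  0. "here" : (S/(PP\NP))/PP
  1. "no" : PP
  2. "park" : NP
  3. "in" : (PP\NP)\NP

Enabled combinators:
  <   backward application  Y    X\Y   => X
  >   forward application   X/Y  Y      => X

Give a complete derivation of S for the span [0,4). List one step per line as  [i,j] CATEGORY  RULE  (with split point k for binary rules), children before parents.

[0,1] (S/(PP\NP))/PP  lex  "here"
[1,2] PP  lex  "no"
[0,2] S/(PP\NP)  >  k=1
[2,3] NP  lex  "park"
[3,4] (PP\NP)\NP  lex  "in"
[2,4] PP\NP  <  k=3
[0,4] S  >  k=2

[0,4] S   >
  [0,2] S/(PP\NP)   >
    [0,1] "here" : (S/(PP\NP))/PP
    [1,2] "no" : PP
  [2,4] PP\NP   <
    [2,3] "park" : NP
    [3,4] "in" : (PP\NP)\NP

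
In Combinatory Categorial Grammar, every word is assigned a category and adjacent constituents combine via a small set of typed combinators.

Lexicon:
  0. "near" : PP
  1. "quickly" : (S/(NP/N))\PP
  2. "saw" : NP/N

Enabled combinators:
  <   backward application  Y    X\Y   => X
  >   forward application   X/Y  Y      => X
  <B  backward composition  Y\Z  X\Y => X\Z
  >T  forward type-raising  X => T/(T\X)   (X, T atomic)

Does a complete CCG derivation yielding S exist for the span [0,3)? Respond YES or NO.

YES

[0,3] S   >
  [0,2] S/(NP/N)   <
    [0,1] "near" : PP
    [1,2] "quickly" : (S/(NP/N))\PP
  [2,3] "saw" : NP/N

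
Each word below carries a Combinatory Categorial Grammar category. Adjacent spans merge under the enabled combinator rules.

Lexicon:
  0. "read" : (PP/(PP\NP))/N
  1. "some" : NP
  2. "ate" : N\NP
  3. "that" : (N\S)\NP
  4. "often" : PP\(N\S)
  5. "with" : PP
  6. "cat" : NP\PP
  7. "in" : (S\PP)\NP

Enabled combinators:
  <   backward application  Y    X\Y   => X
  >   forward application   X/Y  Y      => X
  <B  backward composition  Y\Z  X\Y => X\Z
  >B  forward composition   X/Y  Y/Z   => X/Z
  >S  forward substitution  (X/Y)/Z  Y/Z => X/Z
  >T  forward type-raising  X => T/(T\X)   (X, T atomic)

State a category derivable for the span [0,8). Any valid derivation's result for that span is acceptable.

[0,8] S   <
  [0,5] PP   >
    [0,3] PP/(PP\NP)   >
      [0,1] "read" : (PP/(PP\NP))/N
      [1,3] N   >
        [1,2] N/(N\NP)   >T
          [1,2] "some" : NP
        [2,3] "ate" : N\NP
    [3,5] PP\NP   <B
      [3,4] "that" : (N\S)\NP
      [4,5] "often" : PP\(N\S)
  [5,8] S\PP   <
    [5,7] NP   >
      [5,6] NP/(NP\PP)   >T
        [5,6] "with" : PP
      [6,7] "cat" : NP\PP
    [7,8] "in" : (S\PP)\NP

S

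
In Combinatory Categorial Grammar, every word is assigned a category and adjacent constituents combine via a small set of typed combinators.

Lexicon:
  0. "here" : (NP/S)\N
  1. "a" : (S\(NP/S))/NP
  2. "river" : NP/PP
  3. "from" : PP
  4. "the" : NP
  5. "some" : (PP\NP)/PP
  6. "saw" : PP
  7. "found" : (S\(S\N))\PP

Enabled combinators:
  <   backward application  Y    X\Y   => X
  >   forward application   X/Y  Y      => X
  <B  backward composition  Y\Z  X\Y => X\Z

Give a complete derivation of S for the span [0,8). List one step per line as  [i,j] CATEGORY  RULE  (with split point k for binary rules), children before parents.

[0,1] (NP/S)\N  lex  "here"
[1,2] (S\(NP/S))/NP  lex  "a"
[2,3] NP/PP  lex  "river"
[3,4] PP  lex  "from"
[2,4] NP  >  k=3
[1,4] S\(NP/S)  >  k=2
[0,4] S\N  <B  k=1
[4,5] NP  lex  "the"
[5,6] (PP\NP)/PP  lex  "some"
[6,7] PP  lex  "saw"
[5,7] PP\NP  >  k=6
[4,7] PP  <  k=5
[7,8] (S\(S\N))\PP  lex  "found"
[4,8] S\(S\N)  <  k=7
[0,8] S  <  k=4

[0,8] S   <
  [0,4] S\N   <B
    [0,1] "here" : (NP/S)\N
    [1,4] S\(NP/S)   >
      [1,2] "a" : (S\(NP/S))/NP
      [2,4] NP   >
        [2,3] "river" : NP/PP
        [3,4] "from" : PP
  [4,8] S\(S\N)   <
    [4,7] PP   <
      [4,5] "the" : NP
      [5,7] PP\NP   >
        [5,6] "some" : (PP\NP)/PP
        [6,7] "saw" : PP
    [7,8] "found" : (S\(S\N))\PP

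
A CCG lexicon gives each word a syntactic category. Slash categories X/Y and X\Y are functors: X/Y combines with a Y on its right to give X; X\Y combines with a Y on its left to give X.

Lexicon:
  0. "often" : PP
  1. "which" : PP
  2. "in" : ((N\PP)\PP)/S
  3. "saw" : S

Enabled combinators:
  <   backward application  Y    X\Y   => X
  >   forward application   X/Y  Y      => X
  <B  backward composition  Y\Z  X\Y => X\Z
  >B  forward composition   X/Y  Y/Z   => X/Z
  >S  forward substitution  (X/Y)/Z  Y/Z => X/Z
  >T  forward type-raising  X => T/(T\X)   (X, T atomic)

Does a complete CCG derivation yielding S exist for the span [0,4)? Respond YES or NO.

PP PP ((N\PP)\PP)/S S
CKY chart[0,4] = {N, N/(N\N), NP/(NP\N), PP/(PP\N), S/(S\N)}; S ∉ chart

NO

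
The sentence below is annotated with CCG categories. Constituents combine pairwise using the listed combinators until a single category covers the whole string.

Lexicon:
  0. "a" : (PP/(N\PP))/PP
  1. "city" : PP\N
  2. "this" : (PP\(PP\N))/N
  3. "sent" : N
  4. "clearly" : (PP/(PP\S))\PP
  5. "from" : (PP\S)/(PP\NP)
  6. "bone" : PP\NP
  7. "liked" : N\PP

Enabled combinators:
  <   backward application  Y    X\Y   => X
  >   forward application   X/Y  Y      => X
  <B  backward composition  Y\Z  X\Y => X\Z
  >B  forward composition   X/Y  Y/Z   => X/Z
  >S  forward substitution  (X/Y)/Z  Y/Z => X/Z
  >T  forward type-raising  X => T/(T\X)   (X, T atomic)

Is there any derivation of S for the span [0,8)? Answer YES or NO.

NO

(PP/(N\PP))/PP PP\N (PP\(PP\N))/N N (PP/(PP\S))\PP (PP\S)/(PP\NP) PP\NP N\PP
CKY chart[0,8] = {(PP/(N\PP))/(PP\N), N/(N\PP), NP/(NP\PP), PP, PP/(PP\PP), S/(S\PP)}; S ∉ chart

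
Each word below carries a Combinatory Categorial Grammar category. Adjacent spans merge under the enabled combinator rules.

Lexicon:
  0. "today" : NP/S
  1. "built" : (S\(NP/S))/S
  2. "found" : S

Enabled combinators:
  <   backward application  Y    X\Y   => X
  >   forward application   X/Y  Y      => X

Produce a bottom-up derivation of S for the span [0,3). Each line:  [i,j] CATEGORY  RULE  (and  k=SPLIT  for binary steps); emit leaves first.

[0,1] NP/S  lex  "today"
[1,2] (S\(NP/S))/S  lex  "built"
[2,3] S  lex  "found"
[1,3] S\(NP/S)  >  k=2
[0,3] S  <  k=1

[0,3] S   <
  [0,1] "today" : NP/S
  [1,3] S\(NP/S)   >
    [1,2] "built" : (S\(NP/S))/S
    [2,3] "found" : S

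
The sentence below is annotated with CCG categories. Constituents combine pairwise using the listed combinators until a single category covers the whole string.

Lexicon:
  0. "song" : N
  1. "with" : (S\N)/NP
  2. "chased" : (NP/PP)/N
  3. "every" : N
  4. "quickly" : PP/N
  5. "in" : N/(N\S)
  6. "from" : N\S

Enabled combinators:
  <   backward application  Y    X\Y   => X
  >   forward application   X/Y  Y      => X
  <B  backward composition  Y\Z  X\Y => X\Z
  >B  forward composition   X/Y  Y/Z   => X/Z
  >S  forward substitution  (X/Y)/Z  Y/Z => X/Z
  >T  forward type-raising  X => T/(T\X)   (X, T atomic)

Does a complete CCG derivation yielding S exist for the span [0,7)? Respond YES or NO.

YES

[0,7] S   >
  [0,2] S/NP   >B
    [0,1] S/(S\N)   >T
      [0,1] "song" : N
    [1,2] "with" : (S\N)/NP
  [2,7] NP   >
    [2,4] NP/PP   >
      [2,3] "chased" : (NP/PP)/N
      [3,4] "every" : N
    [4,7] PP   >
      [4,5] "quickly" : PP/N
      [5,7] N   >
        [5,6] "in" : N/(N\S)
        [6,7] "from" : N\S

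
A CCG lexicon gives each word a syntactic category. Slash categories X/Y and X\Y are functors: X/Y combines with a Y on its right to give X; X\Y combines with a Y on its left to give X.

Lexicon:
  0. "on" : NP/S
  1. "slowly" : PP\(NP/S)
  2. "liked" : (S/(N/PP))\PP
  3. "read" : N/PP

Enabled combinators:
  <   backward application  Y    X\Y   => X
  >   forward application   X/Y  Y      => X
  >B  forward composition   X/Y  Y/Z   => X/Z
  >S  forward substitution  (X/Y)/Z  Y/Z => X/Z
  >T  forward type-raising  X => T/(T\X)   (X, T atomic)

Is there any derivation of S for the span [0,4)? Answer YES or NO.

[0,4] S   >
  [0,3] S/(N/PP)   <
    [0,2] PP   <
      [0,1] "on" : NP/S
      [1,2] "slowly" : PP\(NP/S)
    [2,3] "liked" : (S/(N/PP))\PP
  [3,4] "read" : N/PP

YES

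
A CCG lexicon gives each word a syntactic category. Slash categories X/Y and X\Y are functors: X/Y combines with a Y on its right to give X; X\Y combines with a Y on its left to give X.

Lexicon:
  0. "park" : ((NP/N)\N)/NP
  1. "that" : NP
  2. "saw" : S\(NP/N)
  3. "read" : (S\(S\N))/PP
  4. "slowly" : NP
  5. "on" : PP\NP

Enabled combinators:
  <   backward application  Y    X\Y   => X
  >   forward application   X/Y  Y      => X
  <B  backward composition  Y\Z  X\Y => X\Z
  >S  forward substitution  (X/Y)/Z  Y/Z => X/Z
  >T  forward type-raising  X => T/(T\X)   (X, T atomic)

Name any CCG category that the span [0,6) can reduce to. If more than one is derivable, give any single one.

[0,6] S   <
  [0,3] S\N   <B
    [0,2] (NP/N)\N   >
      [0,1] "park" : ((NP/N)\N)/NP
      [1,2] "that" : NP
    [2,3] "saw" : S\(NP/N)
  [3,6] S\(S\N)   >
    [3,4] "read" : (S\(S\N))/PP
    [4,6] PP   <
      [4,5] "slowly" : NP
      [5,6] "on" : PP\NP

S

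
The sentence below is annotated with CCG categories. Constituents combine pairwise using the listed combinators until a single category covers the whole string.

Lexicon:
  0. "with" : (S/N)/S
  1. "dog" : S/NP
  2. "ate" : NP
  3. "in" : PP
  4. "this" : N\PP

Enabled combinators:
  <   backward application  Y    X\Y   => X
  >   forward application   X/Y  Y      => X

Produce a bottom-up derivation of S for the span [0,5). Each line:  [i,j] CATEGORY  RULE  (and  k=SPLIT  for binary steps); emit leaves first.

[0,5] S   >
  [0,3] S/N   >
    [0,1] "with" : (S/N)/S
    [1,3] S   >
      [1,2] "dog" : S/NP
      [2,3] "ate" : NP
  [3,5] N   <
    [3,4] "in" : PP
    [4,5] "this" : N\PP

[0,1] (S/N)/S  lex  "with"
[1,2] S/NP  lex  "dog"
[2,3] NP  lex  "ate"
[1,3] S  >  k=2
[0,3] S/N  >  k=1
[3,4] PP  lex  "in"
[4,5] N\PP  lex  "this"
[3,5] N  <  k=4
[0,5] S  >  k=3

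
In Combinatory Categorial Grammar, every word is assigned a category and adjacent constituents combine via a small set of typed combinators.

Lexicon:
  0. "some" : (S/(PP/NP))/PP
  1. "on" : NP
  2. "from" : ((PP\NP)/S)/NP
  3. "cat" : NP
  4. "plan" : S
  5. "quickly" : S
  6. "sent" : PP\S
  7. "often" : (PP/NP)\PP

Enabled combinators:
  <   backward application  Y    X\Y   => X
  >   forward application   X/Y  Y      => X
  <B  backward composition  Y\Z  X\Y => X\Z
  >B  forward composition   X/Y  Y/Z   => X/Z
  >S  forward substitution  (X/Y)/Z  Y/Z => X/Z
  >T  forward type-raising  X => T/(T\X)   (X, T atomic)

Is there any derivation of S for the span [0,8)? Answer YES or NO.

[0,8] S   >
  [0,5] S/(PP/NP)   >
    [0,1] "some" : (S/(PP/NP))/PP
    [1,5] PP   >
      [1,2] PP/(PP\NP)   >T
        [1,2] "on" : NP
      [2,5] PP\NP   >
        [2,4] (PP\NP)/S   >
          [2,3] "from" : ((PP\NP)/S)/NP
          [3,4] "cat" : NP
        [4,5] "plan" : S
  [5,8] PP/NP   <
    [5,7] PP   >
      [5,6] PP/(PP\S)   >T
        [5,6] "quickly" : S
      [6,7] "sent" : PP\S
    [7,8] "often" : (PP/NP)\PP

YES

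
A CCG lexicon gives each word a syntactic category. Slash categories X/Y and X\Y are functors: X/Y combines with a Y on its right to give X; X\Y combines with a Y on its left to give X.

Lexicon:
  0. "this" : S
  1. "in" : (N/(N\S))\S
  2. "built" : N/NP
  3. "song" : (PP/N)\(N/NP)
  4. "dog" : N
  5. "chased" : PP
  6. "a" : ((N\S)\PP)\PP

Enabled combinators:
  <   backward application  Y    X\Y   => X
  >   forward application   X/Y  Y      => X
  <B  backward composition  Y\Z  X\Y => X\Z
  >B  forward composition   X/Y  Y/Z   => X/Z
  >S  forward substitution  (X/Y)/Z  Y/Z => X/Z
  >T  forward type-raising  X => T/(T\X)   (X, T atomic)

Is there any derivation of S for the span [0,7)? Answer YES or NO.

NO

S (N/(N\S))\S N/NP (PP/N)\(N/NP) N PP ((N\S)\PP)\PP
CKY chart[0,7] = {N, N/(N\N), NP/(NP\N), PP/(PP\N), S/(S\N)}; S ∉ chart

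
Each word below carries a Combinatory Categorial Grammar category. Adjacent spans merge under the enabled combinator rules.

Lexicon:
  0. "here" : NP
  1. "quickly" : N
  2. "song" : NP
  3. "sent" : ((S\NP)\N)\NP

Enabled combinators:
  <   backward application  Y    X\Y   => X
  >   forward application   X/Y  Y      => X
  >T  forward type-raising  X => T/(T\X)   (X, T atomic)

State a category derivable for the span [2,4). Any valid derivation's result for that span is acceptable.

(S\NP)\N

[0,4] S   >
  [0,1] S/(S\NP)   >T
    [0,1] "here" : NP
  [1,4] S\NP   <
    [1,2] "quickly" : N
    [2,4] (S\NP)\N   <
      [2,3] "song" : NP
      [3,4] "sent" : ((S\NP)\N)\NP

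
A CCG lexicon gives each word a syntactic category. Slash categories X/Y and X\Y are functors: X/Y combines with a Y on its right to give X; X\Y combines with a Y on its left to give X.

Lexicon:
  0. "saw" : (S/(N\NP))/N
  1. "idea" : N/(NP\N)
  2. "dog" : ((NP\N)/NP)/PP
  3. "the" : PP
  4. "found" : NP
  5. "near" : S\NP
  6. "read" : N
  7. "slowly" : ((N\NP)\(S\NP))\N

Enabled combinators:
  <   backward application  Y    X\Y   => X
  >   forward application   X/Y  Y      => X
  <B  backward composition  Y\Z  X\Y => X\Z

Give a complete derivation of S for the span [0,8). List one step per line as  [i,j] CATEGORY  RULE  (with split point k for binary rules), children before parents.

[0,8] S   >
  [0,5] S/(N\NP)   >
    [0,1] "saw" : (S/(N\NP))/N
    [1,5] N   >
      [1,2] "idea" : N/(NP\N)
      [2,5] NP\N   >
        [2,4] (NP\N)/NP   >
          [2,3] "dog" : ((NP\N)/NP)/PP
          [3,4] "the" : PP
        [4,5] "found" : NP
  [5,8] N\NP   <
    [5,6] "near" : S\NP
    [6,8] (N\NP)\(S\NP)   <
      [6,7] "read" : N
      [7,8] "slowly" : ((N\NP)\(S\NP))\N

[0,1] (S/(N\NP))/N  lex  "saw"
[1,2] N/(NP\N)  lex  "idea"
[2,3] ((NP\N)/NP)/PP  lex  "dog"
[3,4] PP  lex  "the"
[2,4] (NP\N)/NP  >  k=3
[4,5] NP  lex  "found"
[2,5] NP\N  >  k=4
[1,5] N  >  k=2
[0,5] S/(N\NP)  >  k=1
[5,6] S\NP  lex  "near"
[6,7] N  lex  "read"
[7,8] ((N\NP)\(S\NP))\N  lex  "slowly"
[6,8] (N\NP)\(S\NP)  <  k=7
[5,8] N\NP  <  k=6
[0,8] S  >  k=5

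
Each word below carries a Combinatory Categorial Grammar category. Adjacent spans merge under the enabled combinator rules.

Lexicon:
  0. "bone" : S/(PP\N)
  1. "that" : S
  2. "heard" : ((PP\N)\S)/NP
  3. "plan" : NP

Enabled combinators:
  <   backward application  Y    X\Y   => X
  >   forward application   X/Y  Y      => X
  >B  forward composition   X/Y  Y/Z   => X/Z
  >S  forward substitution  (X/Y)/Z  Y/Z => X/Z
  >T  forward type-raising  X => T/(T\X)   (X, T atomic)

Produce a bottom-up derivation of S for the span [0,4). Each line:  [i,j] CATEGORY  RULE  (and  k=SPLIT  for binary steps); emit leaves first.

[0,1] S/(PP\N)  lex  "bone"
[1,2] S  lex  "that"
[2,3] ((PP\N)\S)/NP  lex  "heard"
[3,4] NP  lex  "plan"
[2,4] (PP\N)\S  >  k=3
[1,4] PP\N  <  k=2
[0,4] S  >  k=1

[0,4] S   >
  [0,1] "bone" : S/(PP\N)
  [1,4] PP\N   <
    [1,2] "that" : S
    [2,4] (PP\N)\S   >
      [2,3] "heard" : ((PP\N)\S)/NP
      [3,4] "plan" : NP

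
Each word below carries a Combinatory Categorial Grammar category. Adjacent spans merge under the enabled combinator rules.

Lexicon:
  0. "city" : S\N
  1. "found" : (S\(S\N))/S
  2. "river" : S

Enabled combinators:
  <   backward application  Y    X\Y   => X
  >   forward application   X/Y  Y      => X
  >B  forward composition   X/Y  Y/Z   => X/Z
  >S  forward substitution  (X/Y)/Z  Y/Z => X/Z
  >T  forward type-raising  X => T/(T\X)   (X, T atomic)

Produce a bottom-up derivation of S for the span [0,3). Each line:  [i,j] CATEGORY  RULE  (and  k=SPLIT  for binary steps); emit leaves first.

[0,3] S   <
  [0,1] "city" : S\N
  [1,3] S\(S\N)   >
    [1,2] "found" : (S\(S\N))/S
    [2,3] "river" : S

[0,1] S\N  lex  "city"
[1,2] (S\(S\N))/S  lex  "found"
[2,3] S  lex  "river"
[1,3] S\(S\N)  >  k=2
[0,3] S  <  k=1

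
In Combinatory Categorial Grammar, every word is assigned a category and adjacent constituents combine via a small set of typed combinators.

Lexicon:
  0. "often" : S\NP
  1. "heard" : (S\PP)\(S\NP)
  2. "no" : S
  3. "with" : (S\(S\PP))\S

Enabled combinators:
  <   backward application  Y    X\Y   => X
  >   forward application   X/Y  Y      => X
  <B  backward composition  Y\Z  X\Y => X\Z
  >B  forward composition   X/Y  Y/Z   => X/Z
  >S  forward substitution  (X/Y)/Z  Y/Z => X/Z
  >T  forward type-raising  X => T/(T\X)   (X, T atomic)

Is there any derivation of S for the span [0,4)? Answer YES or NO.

[0,4] S   <
  [0,2] S\PP   <
    [0,1] "often" : S\NP
    [1,2] "heard" : (S\PP)\(S\NP)
  [2,4] S\(S\PP)   <
    [2,3] "no" : S
    [3,4] "with" : (S\(S\PP))\S

YES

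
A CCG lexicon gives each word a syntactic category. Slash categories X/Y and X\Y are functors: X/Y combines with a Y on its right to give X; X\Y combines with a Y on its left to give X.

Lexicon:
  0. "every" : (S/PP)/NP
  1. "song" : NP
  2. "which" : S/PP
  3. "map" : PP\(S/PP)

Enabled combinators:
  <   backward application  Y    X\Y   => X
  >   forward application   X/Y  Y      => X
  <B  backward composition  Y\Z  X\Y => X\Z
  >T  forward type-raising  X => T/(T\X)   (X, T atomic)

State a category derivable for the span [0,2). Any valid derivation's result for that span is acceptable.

[0,4] S   >
  [0,2] S/PP   >
    [0,1] "every" : (S/PP)/NP
    [1,2] "song" : NP
  [2,4] PP   <
    [2,3] "which" : S/PP
    [3,4] "map" : PP\(S/PP)

S/PP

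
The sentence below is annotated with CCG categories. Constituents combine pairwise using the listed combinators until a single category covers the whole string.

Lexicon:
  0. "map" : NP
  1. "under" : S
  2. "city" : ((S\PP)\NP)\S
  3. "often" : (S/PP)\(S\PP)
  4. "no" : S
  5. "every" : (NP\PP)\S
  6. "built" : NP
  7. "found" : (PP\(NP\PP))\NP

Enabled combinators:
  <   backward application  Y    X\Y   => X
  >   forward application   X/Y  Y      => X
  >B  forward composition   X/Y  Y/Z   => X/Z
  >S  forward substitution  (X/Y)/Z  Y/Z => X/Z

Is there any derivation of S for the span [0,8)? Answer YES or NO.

YES

[0,8] S   >
  [0,4] S/PP   <
    [0,3] S\PP   <
      [0,1] "map" : NP
      [1,3] (S\PP)\NP   <
        [1,2] "under" : S
        [2,3] "city" : ((S\PP)\NP)\S
    [3,4] "often" : (S/PP)\(S\PP)
  [4,8] PP   <
    [4,6] NP\PP   <
      [4,5] "no" : S
      [5,6] "every" : (NP\PP)\S
    [6,8] PP\(NP\PP)   <
      [6,7] "built" : NP
      [7,8] "found" : (PP\(NP\PP))\NP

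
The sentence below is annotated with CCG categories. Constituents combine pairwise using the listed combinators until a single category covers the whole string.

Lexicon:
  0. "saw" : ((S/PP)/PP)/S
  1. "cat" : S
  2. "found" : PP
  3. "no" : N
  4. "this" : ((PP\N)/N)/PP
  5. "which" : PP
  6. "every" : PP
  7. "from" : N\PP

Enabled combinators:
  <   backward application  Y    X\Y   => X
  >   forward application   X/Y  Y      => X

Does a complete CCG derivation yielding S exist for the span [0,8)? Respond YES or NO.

YES

[0,8] S   >
  [0,3] S/PP   >
    [0,2] (S/PP)/PP   >
      [0,1] "saw" : ((S/PP)/PP)/S
      [1,2] "cat" : S
    [2,3] "found" : PP
  [3,8] PP   <
    [3,4] "no" : N
    [4,8] PP\N   >
      [4,6] (PP\N)/N   >
        [4,5] "this" : ((PP\N)/N)/PP
        [5,6] "which" : PP
      [6,8] N   <
        [6,7] "every" : PP
        [7,8] "from" : N\PP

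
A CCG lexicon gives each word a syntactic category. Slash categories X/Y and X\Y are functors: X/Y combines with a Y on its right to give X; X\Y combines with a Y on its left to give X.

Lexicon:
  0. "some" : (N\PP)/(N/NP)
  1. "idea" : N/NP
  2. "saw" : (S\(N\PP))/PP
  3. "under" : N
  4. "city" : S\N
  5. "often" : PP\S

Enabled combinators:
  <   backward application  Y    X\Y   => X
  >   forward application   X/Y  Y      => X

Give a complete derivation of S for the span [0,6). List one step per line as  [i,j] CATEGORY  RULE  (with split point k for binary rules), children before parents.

[0,1] (N\PP)/(N/NP)  lex  "some"
[1,2] N/NP  lex  "idea"
[0,2] N\PP  >  k=1
[2,3] (S\(N\PP))/PP  lex  "saw"
[3,4] N  lex  "under"
[4,5] S\N  lex  "city"
[3,5] S  <  k=4
[5,6] PP\S  lex  "often"
[3,6] PP  <  k=5
[2,6] S\(N\PP)  >  k=3
[0,6] S  <  k=2

[0,6] S   <
  [0,2] N\PP   >
    [0,1] "some" : (N\PP)/(N/NP)
    [1,2] "idea" : N/NP
  [2,6] S\(N\PP)   >
    [2,3] "saw" : (S\(N\PP))/PP
    [3,6] PP   <
      [3,5] S   <
        [3,4] "under" : N
        [4,5] "city" : S\N
      [5,6] "often" : PP\S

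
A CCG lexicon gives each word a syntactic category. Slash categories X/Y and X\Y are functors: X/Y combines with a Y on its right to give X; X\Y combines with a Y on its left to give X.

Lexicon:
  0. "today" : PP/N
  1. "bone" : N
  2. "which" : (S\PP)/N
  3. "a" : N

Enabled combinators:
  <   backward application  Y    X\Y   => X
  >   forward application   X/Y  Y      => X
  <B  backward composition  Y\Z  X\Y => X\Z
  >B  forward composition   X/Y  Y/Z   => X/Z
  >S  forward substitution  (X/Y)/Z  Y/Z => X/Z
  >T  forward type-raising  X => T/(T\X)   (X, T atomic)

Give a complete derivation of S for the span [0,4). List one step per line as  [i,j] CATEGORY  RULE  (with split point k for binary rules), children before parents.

[0,4] S   <
  [0,2] PP   >
    [0,1] "today" : PP/N
    [1,2] "bone" : N
  [2,4] S\PP   >
    [2,3] "which" : (S\PP)/N
    [3,4] "a" : N

[0,1] PP/N  lex  "today"
[1,2] N  lex  "bone"
[0,2] PP  >  k=1
[2,3] (S\PP)/N  lex  "which"
[3,4] N  lex  "a"
[2,4] S\PP  >  k=3
[0,4] S  <  k=2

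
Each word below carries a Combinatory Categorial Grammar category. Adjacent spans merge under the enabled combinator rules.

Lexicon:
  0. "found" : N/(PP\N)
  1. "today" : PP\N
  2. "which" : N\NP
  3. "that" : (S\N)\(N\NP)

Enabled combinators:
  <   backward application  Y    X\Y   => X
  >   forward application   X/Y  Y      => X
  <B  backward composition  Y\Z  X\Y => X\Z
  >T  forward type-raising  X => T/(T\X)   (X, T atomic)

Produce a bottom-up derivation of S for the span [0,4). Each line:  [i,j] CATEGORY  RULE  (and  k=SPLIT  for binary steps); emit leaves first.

[0,1] N/(PP\N)  lex  "found"
[1,2] PP\N  lex  "today"
[0,2] N  >  k=1
[2,3] N\NP  lex  "which"
[3,4] (S\N)\(N\NP)  lex  "that"
[2,4] S\N  <  k=3
[0,4] S  <  k=2

[0,4] S   <
  [0,2] N   >
    [0,1] "found" : N/(PP\N)
    [1,2] "today" : PP\N
  [2,4] S\N   <
    [2,3] "which" : N\NP
    [3,4] "that" : (S\N)\(N\NP)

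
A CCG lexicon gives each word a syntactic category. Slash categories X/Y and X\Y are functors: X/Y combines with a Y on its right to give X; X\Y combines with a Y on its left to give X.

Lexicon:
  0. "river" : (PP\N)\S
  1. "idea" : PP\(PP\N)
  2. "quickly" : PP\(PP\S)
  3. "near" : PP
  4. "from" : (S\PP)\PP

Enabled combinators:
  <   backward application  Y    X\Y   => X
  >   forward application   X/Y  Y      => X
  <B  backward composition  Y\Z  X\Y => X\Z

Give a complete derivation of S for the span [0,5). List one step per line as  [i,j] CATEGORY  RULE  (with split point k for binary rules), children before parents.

[0,1] (PP\N)\S  lex  "river"
[1,2] PP\(PP\N)  lex  "idea"
[0,2] PP\S  <B  k=1
[2,3] PP\(PP\S)  lex  "quickly"
[0,3] PP  <  k=2
[3,4] PP  lex  "near"
[4,5] (S\PP)\PP  lex  "from"
[3,5] S\PP  <  k=4
[0,5] S  <  k=3

[0,5] S   <
  [0,3] PP   <
    [0,2] PP\S   <B
      [0,1] "river" : (PP\N)\S
      [1,2] "idea" : PP\(PP\N)
    [2,3] "quickly" : PP\(PP\S)
  [3,5] S\PP   <
    [3,4] "near" : PP
    [4,5] "from" : (S\PP)\PP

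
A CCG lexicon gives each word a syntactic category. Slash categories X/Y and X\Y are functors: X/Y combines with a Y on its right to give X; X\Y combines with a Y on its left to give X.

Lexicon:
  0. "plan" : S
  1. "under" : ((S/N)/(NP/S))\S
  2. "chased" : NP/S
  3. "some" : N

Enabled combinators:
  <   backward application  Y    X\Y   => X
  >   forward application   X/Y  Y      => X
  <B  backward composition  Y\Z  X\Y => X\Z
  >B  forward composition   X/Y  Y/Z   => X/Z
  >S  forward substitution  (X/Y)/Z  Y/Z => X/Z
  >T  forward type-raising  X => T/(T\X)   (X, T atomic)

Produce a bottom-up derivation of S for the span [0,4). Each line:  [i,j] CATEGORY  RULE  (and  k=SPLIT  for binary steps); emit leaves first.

[0,4] S   >
  [0,3] S/N   >
    [0,2] (S/N)/(NP/S)   <
      [0,1] "plan" : S
      [1,2] "under" : ((S/N)/(NP/S))\S
    [2,3] "chased" : NP/S
  [3,4] "some" : N

[0,1] S  lex  "plan"
[1,2] ((S/N)/(NP/S))\S  lex  "under"
[0,2] (S/N)/(NP/S)  <  k=1
[2,3] NP/S  lex  "chased"
[0,3] S/N  >  k=2
[3,4] N  lex  "some"
[0,4] S  >  k=3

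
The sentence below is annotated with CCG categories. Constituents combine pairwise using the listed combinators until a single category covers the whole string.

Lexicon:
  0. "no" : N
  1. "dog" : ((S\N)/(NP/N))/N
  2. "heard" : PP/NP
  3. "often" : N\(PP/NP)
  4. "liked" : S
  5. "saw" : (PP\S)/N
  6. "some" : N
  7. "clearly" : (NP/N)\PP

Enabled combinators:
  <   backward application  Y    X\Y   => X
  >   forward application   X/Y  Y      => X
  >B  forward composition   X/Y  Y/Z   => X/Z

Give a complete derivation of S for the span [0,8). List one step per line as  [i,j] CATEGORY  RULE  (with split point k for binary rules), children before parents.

[0,1] N  lex  "no"
[1,2] ((S\N)/(NP/N))/N  lex  "dog"
[2,3] PP/NP  lex  "heard"
[3,4] N\(PP/NP)  lex  "often"
[2,4] N  <  k=3
[1,4] (S\N)/(NP/N)  >  k=2
[4,5] S  lex  "liked"
[5,6] (PP\S)/N  lex  "saw"
[6,7] N  lex  "some"
[5,7] PP\S  >  k=6
[4,7] PP  <  k=5
[7,8] (NP/N)\PP  lex  "clearly"
[4,8] NP/N  <  k=7
[1,8] S\N  >  k=4
[0,8] S  <  k=1

[0,8] S   <
  [0,1] "no" : N
  [1,8] S\N   >
    [1,4] (S\N)/(NP/N)   >
      [1,2] "dog" : ((S\N)/(NP/N))/N
      [2,4] N   <
        [2,3] "heard" : PP/NP
        [3,4] "often" : N\(PP/NP)
    [4,8] NP/N   <
      [4,7] PP   <
        [4,5] "liked" : S
        [5,7] PP\S   >
          [5,6] "saw" : (PP\S)/N
          [6,7] "some" : N
      [7,8] "clearly" : (NP/N)\PP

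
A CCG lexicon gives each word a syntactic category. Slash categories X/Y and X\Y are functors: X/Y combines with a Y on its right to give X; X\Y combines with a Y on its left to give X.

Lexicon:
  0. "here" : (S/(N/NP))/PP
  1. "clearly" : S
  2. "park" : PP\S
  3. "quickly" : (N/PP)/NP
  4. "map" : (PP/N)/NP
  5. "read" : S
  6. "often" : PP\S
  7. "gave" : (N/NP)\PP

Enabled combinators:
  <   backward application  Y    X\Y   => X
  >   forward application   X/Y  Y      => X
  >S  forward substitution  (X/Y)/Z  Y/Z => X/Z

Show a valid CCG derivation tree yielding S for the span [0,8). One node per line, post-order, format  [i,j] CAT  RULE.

[0,8] S   >
  [0,3] S/(N/NP)   >
    [0,1] "here" : (S/(N/NP))/PP
    [1,3] PP   <
      [1,2] "clearly" : S
      [2,3] "park" : PP\S
  [3,8] N/NP   >S
    [3,4] "quickly" : (N/PP)/NP
    [4,8] PP/NP   >S
      [4,5] "map" : (PP/N)/NP
      [5,8] N/NP   <
        [5,7] PP   <
          [5,6] "read" : S
          [6,7] "often" : PP\S
        [7,8] "gave" : (N/NP)\PP

[0,1] (S/(N/NP))/PP  lex  "here"
[1,2] S  lex  "clearly"
[2,3] PP\S  lex  "park"
[1,3] PP  <  k=2
[0,3] S/(N/NP)  >  k=1
[3,4] (N/PP)/NP  lex  "quickly"
[4,5] (PP/N)/NP  lex  "map"
[5,6] S  lex  "read"
[6,7] PP\S  lex  "often"
[5,7] PP  <  k=6
[7,8] (N/NP)\PP  lex  "gave"
[5,8] N/NP  <  k=7
[4,8] PP/NP  >S  k=5
[3,8] N/NP  >S  k=4
[0,8] S  >  k=3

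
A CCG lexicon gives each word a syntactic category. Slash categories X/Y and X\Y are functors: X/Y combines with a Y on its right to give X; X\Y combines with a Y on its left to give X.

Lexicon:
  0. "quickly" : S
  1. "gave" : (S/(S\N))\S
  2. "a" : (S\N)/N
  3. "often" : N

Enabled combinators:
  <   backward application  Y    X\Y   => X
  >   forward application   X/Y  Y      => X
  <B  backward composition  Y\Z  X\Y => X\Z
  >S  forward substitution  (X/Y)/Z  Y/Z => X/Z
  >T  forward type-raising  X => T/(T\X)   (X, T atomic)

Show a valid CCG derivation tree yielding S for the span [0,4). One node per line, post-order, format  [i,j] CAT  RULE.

[0,4] S   >
  [0,2] S/(S\N)   <
    [0,1] "quickly" : S
    [1,2] "gave" : (S/(S\N))\S
  [2,4] S\N   >
    [2,3] "a" : (S\N)/N
    [3,4] "often" : N

[0,1] S  lex  "quickly"
[1,2] (S/(S\N))\S  lex  "gave"
[0,2] S/(S\N)  <  k=1
[2,3] (S\N)/N  lex  "a"
[3,4] N  lex  "often"
[2,4] S\N  >  k=3
[0,4] S  >  k=2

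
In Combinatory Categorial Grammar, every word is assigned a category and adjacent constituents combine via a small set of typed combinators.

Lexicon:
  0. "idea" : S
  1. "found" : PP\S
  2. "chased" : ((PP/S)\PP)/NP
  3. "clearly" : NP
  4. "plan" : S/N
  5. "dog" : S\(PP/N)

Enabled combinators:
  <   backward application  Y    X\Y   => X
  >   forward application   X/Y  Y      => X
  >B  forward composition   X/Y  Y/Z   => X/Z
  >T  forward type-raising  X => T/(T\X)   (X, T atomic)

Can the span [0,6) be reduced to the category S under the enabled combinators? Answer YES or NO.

YES

[0,6] S   <
  [0,5] PP/N   >B
    [0,4] PP/S   <
      [0,2] PP   <
        [0,1] "idea" : S
        [1,2] "found" : PP\S
      [2,4] (PP/S)\PP   >
        [2,3] "chased" : ((PP/S)\PP)/NP
        [3,4] "clearly" : NP
    [4,5] "plan" : S/N
  [5,6] "dog" : S\(PP/N)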